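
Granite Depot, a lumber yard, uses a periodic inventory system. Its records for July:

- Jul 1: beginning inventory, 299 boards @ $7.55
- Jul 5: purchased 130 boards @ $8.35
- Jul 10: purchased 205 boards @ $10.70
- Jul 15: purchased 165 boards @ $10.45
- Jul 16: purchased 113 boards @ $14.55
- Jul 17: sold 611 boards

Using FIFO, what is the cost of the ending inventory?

Ending inventory = $3,614.50

Jul 17, 611 sold [FIFO — oldest first]: 299 @ $7.55 + 130 @ $8.35 + 182 @ $10.70 = $5,290.35
Ending inventory: 23 @ $10.70 + 165 @ $10.45 + 113 @ $14.55 = $3,614.50
Check: goods available $8,904.85 = COGS $5,290.35 + ending $3,614.50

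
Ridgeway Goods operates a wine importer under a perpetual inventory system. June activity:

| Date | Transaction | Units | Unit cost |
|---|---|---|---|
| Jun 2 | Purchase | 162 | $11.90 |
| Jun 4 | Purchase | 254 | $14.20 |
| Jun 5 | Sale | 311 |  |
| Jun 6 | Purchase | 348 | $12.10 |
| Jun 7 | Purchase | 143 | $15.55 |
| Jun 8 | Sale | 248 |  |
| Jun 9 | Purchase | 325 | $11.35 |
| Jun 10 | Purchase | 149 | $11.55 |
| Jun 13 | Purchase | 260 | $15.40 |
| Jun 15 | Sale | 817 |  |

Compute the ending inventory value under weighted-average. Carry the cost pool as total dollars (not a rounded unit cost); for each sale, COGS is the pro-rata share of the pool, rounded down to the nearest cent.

Ending inventory = $3,425.51

After Jun 2: 162 on hand, pool $1,927.80 (≈ $11.9000 each)
After Jun 4: 416 on hand, pool $5,534.60 (≈ $13.3043 each)
Jun 5, sell 311: 311/416 × $5,534.60 → $4,137.64
After Jun 6: 453 on hand, pool $5,607.76 (≈ $12.3792 each)
After Jun 7: 596 on hand, pool $7,831.41 (≈ $13.1399 each)
Jun 8, sell 248: 248/596 × $7,831.41 → $3,258.70
After Jun 9: 673 on hand, pool $8,261.46 (≈ $12.2756 each)
After Jun 10: 822 on hand, pool $9,982.41 (≈ $12.1441 each)
After Jun 13: 1082 on hand, pool $13,986.41 (≈ $12.9264 each)
Jun 15, sell 817: 817/1082 × $13,986.41 → $10,560.90
Total COGS = $4,137.64 + $3,258.70 + $10,560.90 = $17,957.24
Ending inventory (cost pool remaining) = $3,425.51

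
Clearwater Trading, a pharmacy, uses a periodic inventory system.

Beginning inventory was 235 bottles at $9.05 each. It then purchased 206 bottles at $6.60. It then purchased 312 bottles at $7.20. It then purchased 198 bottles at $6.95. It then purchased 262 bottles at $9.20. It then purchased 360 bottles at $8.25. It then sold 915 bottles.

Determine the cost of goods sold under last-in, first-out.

Sale 1 (915) [LIFO — newest first]: 360 @ $8.25 + 262 @ $9.20 + 198 @ $6.95 + 95 @ $7.20 = $7,440.50
Ending inventory: 235 @ $9.05 + 206 @ $6.60 + 217 @ $7.20 = $5,048.75
Check: goods available $12,489.25 = COGS $7,440.50 + ending $5,048.75

COGS = $7,440.50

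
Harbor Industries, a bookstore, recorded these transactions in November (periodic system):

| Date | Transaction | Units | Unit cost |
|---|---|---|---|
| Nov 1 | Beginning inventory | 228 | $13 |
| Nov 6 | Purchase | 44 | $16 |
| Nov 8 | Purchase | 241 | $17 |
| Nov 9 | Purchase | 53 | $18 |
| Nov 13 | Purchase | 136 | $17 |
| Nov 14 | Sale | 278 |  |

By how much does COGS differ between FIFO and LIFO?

$1,009

FIFO COGS: 228 @ $13 + 44 @ $16 + 6 @ $17 = $3,770
LIFO COGS: 136 @ $17 + 53 @ $18 + 89 @ $17 = $4,779
Difference = |$3,770 − $4,779| = $1,009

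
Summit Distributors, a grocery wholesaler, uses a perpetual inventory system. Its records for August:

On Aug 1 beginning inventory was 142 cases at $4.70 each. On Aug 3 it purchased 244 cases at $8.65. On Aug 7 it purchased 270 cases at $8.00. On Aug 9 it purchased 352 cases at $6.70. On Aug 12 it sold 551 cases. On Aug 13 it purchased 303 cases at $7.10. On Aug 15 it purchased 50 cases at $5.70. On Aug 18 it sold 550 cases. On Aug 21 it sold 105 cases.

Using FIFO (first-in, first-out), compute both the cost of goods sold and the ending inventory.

Aug 12, 551 sold [FIFO — oldest first]: 142 @ $4.70 + 244 @ $8.65 + 165 @ $8.00 = $4,098.00
Aug 18, 550 sold [FIFO — oldest first]: 105 @ $8.00 + 352 @ $6.70 + 93 @ $7.10 = $3,858.70
Aug 21, 105 sold [FIFO — oldest first]: 105 @ $7.10 = $745.50
Total COGS = $4,098.00 + $3,858.70 + $745.50 = $8,702.20
Ending inventory: 105 @ $7.10 + 50 @ $5.70 = $1,030.50
Check: goods available $9,732.70 = COGS $8,702.20 + ending $1,030.50

COGS = $8,702.20; ending inventory = $1,030.50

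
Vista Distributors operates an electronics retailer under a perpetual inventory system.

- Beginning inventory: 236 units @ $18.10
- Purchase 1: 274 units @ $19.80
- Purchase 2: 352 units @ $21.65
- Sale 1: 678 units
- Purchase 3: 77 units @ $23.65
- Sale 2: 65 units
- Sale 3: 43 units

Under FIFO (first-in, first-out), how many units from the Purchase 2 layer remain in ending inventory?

76

Sale 1 (678) [FIFO — oldest first]: 236 @ $18.10 + 274 @ $19.80 + 168 @ $21.65 = $13,334.00
Sale 2 (65) [FIFO — oldest first]: 65 @ $21.65 = $1,407.25
Sale 3 (43) [FIFO — oldest first]: 43 @ $21.65 = $930.95
Total COGS = $13,334.00 + $1,407.25 + $930.95 = $15,672.20
Ending inventory: 76 @ $21.65 + 77 @ $23.65 = $3,466.45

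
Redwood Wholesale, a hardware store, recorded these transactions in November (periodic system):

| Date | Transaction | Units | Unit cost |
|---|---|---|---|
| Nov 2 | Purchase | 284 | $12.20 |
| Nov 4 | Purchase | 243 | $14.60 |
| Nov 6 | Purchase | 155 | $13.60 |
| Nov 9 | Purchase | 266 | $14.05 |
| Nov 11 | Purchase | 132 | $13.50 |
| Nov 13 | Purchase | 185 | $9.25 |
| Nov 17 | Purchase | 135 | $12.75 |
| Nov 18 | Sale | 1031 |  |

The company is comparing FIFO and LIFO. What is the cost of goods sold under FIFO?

COGS = $13,978.40

FIFO COGS: 284 @ $12.20 + 243 @ $14.60 + 155 @ $13.60 + 266 @ $14.05 + 83 @ $13.50 = $13,978.40
LIFO COGS: 135 @ $12.75 + 185 @ $9.25 + 132 @ $13.50 + 266 @ $14.05 + 155 @ $13.60 + 158 @ $14.60 = $13,366.60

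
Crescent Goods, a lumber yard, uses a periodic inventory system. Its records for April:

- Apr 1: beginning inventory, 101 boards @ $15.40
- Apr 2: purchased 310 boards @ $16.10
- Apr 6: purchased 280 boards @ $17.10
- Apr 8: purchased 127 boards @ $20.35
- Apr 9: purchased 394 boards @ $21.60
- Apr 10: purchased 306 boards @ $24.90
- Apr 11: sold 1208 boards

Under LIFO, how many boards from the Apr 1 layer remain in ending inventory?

Apr 11, 1208 sold [LIFO — newest first]: 306 @ $24.90 + 394 @ $21.60 + 127 @ $20.35 + 280 @ $17.10 + 101 @ $16.10 = $25,128.35
Ending inventory: 101 @ $15.40 + 209 @ $16.10 = $4,920.30
Check: goods available $30,048.65 = COGS $25,128.35 + ending $4,920.30

101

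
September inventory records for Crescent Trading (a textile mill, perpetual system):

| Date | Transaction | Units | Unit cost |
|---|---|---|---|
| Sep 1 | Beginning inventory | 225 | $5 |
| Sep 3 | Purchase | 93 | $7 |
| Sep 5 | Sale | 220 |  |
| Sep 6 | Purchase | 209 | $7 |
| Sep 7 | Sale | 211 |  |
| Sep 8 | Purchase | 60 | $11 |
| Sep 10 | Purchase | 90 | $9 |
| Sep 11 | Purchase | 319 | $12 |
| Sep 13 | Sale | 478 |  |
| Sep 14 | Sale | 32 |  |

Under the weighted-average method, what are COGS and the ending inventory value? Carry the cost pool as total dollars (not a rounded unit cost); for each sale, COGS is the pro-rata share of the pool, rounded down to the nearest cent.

After Sep 1: 225 on hand, pool $1,125.00 (≈ $5.0000 each)
After Sep 3: 318 on hand, pool $1,776.00 (≈ $5.5849 each)
Sep 5, sell 220: 220/318 × $1,776.00 → $1,228.67
After Sep 6: 307 on hand, pool $2,010.33 (≈ $6.5483 each)
Sep 7, sell 211: 211/307 × $2,010.33 → $1,381.69
After Sep 8: 156 on hand, pool $1,288.64 (≈ $8.2605 each)
After Sep 10: 246 on hand, pool $2,098.64 (≈ $8.5311 each)
After Sep 11: 565 on hand, pool $5,926.64 (≈ $10.4896 each)
Sep 13, sell 478: 478/565 × $5,926.64 → $5,014.04
Sep 14, sell 32: 32/87 × $912.60 → $335.66
Total COGS = $1,228.67 + $1,381.69 + $5,014.04 + $335.66 = $7,960.06
Ending inventory (cost pool remaining) = $576.94

COGS = $7,960.06; ending inventory = $576.94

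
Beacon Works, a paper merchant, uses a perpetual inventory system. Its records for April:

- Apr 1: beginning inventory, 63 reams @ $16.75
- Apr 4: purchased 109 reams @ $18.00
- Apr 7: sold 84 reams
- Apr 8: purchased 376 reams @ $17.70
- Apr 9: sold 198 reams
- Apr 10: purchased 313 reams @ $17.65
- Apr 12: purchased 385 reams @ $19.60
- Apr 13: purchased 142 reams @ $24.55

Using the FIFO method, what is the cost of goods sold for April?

Apr 7, 84 sold [FIFO — oldest first]: 63 @ $16.75 + 21 @ $18.00 = $1,433.25
Apr 9, 198 sold [FIFO — oldest first]: 88 @ $18.00 + 110 @ $17.70 = $3,531.00
Total COGS = $1,433.25 + $3,531.00 = $4,964.25
Ending inventory: 266 @ $17.70 + 313 @ $17.65 + 385 @ $19.60 + 142 @ $24.55 = $21,264.75
Check: goods available $26,229.00 = COGS $4,964.25 + ending $21,264.75

COGS = $4,964.25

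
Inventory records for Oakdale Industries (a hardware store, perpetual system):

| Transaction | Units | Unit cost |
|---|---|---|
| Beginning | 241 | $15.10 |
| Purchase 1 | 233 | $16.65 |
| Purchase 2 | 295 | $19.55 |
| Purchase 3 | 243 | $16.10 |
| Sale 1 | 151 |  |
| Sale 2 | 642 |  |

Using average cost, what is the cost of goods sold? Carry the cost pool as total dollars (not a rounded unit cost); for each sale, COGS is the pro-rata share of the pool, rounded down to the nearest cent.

After Beginning: 241 on hand, pool $3,639.10 (≈ $15.1000 each)
After Purchase 1: 474 on hand, pool $7,518.55 (≈ $15.8619 each)
After Purchase 2: 769 on hand, pool $13,285.80 (≈ $17.2767 each)
After Purchase 3: 1012 on hand, pool $17,198.10 (≈ $16.9942 each)
Sale 1, sell 151: 151/1012 × $17,198.10 → $2,566.11
Sale 2, sell 642: 642/861 × $14,631.99 → $10,910.26
Total COGS = $2,566.11 + $10,910.26 = $13,476.37
Ending inventory (cost pool remaining) = $3,721.73
Check: goods available $17,198.10 = COGS $13,476.37 + ending $3,721.73

COGS = $13,476.37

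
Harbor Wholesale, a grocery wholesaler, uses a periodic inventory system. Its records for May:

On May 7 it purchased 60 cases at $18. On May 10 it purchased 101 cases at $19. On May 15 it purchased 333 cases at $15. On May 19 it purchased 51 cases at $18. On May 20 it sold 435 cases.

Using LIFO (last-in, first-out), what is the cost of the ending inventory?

Ending inventory = $2,030

May 20, 435 sold [LIFO — newest first]: 51 @ $18 + 333 @ $15 + 51 @ $19 = $6,882
Ending inventory: 60 @ $18 + 50 @ $19 = $2,030
Check: goods available $8,912 = COGS $6,882 + ending $2,030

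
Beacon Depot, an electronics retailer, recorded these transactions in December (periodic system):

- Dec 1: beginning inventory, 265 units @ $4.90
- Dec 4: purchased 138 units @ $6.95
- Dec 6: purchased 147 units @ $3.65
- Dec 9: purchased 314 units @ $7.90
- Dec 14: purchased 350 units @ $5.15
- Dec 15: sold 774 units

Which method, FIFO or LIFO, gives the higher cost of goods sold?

LIFO

FIFO COGS: 265 @ $4.90 + 138 @ $6.95 + 147 @ $3.65 + 224 @ $7.90 = $4,563.75
LIFO COGS: 350 @ $5.15 + 314 @ $7.90 + 110 @ $3.65 = $4,684.60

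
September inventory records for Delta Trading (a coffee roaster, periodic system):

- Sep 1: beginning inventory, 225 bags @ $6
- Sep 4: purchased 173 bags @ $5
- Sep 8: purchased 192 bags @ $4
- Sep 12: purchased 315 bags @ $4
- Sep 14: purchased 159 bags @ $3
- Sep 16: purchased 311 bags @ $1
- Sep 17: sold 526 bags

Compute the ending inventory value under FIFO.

Sep 17, 526 sold [FIFO — oldest first]: 225 @ $6 + 173 @ $5 + 128 @ $4 = $2,727
Ending inventory: 64 @ $4 + 315 @ $4 + 159 @ $3 + 311 @ $1 = $2,304

Ending inventory = $2,304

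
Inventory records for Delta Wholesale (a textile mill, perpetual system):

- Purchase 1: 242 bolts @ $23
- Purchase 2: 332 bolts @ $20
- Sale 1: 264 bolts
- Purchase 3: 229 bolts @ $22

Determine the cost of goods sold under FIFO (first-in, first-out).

Sale 1 (264) [FIFO — oldest first]: 242 @ $23 + 22 @ $20 = $6,006
Ending inventory: 310 @ $20 + 229 @ $22 = $11,238

COGS = $6,006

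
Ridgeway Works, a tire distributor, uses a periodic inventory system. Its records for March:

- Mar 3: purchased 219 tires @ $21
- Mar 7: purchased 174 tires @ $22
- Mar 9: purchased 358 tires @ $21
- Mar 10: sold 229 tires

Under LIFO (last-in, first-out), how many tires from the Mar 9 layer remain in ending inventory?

Mar 10, 229 sold [LIFO — newest first]: 229 @ $21 = $4,809
Ending inventory: 219 @ $21 + 174 @ $22 + 129 @ $21 = $11,136

129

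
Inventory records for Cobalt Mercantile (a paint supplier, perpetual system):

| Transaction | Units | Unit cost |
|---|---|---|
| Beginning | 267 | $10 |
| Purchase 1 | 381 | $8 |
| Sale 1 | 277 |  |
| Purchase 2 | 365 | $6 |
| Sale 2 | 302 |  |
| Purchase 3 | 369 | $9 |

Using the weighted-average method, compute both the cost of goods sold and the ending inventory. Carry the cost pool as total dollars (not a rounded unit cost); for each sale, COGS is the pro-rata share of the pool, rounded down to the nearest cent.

COGS = $4,686.17; ending inventory = $6,542.83

After Beginning: 267 on hand, pool $2,670.00 (≈ $10.0000 each)
After Purchase 1: 648 on hand, pool $5,718.00 (≈ $8.8241 each)
Sale 1, sell 277: 277/648 × $5,718.00 → $2,444.26
After Purchase 2: 736 on hand, pool $5,463.74 (≈ $7.4236 each)
Sale 2, sell 302: 302/736 × $5,463.74 → $2,241.91
After Purchase 3: 803 on hand, pool $6,542.83 (≈ $8.1480 each)
Total COGS = $2,444.26 + $2,241.91 = $4,686.17
Ending inventory (cost pool remaining) = $6,542.83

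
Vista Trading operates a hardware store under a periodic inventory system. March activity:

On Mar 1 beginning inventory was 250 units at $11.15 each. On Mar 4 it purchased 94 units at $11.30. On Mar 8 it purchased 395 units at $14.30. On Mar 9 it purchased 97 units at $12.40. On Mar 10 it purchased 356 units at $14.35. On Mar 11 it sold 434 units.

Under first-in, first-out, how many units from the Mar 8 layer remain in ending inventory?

305

Mar 11, 434 sold [FIFO — oldest first]: 250 @ $11.15 + 94 @ $11.30 + 90 @ $14.30 = $5,136.70
Ending inventory: 305 @ $14.30 + 97 @ $12.40 + 356 @ $14.35 = $10,672.90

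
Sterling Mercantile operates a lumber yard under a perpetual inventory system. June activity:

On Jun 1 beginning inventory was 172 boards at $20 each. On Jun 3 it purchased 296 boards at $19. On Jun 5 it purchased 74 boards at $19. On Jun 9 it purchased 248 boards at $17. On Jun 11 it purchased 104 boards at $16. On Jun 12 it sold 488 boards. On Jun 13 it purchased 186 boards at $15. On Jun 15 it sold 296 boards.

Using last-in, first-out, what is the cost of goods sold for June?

Jun 12, 488 sold [LIFO — newest first]: 104 @ $16 + 248 @ $17 + 74 @ $19 + 62 @ $19 = $8,464
Jun 15, 296 sold [LIFO — newest first]: 186 @ $15 + 110 @ $19 = $4,880
Total COGS = $8,464 + $4,880 = $13,344
Ending inventory: 172 @ $20 + 124 @ $19 = $5,796

COGS = $13,344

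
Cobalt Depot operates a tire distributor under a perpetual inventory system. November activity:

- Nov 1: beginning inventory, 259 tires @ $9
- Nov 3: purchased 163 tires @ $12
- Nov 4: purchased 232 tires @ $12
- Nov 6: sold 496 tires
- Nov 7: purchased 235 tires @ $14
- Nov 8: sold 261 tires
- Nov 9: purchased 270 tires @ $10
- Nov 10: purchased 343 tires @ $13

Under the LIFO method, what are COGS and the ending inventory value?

Nov 6, 496 sold [LIFO — newest first]: 232 @ $12 + 163 @ $12 + 101 @ $9 = $5,649
Nov 8, 261 sold [LIFO — newest first]: 235 @ $14 + 26 @ $9 = $3,524
Total COGS = $5,649 + $3,524 = $9,173
Ending inventory: 132 @ $9 + 270 @ $10 + 343 @ $13 = $8,347
Check: goods available $17,520 = COGS $9,173 + ending $8,347

COGS = $9,173; ending inventory = $8,347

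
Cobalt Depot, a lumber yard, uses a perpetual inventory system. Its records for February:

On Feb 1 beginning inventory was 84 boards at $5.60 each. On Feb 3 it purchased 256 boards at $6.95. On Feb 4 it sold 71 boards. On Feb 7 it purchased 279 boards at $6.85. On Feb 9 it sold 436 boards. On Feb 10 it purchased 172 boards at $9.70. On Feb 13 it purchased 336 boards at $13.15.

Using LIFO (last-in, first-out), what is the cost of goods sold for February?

COGS = $3,495.75

Feb 4, 71 sold [LIFO — newest first]: 71 @ $6.95 = $493.45
Feb 9, 436 sold [LIFO — newest first]: 279 @ $6.85 + 157 @ $6.95 = $3,002.30
Total COGS = $493.45 + $3,002.30 = $3,495.75
Ending inventory: 84 @ $5.60 + 28 @ $6.95 + 172 @ $9.70 + 336 @ $13.15 = $6,751.80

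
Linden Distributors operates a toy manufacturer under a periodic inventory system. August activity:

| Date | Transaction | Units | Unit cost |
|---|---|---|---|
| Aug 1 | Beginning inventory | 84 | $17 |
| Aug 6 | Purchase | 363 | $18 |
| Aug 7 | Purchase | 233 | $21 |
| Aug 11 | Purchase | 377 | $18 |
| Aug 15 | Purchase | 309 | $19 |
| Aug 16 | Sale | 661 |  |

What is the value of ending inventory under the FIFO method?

Ending inventory = $13,056

Aug 16, 661 sold [FIFO — oldest first]: 84 @ $17 + 363 @ $18 + 214 @ $21 = $12,456
Ending inventory: 19 @ $21 + 377 @ $18 + 309 @ $19 = $13,056
Check: goods available $25,512 = COGS $12,456 + ending $13,056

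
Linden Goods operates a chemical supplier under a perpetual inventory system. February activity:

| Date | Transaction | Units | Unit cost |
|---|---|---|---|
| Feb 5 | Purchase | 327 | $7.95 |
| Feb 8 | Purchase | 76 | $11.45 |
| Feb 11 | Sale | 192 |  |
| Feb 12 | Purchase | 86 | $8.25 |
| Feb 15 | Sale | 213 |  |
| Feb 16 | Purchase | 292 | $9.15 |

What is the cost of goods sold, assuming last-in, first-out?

COGS = $3,511.55

Feb 11, 192 sold [LIFO — newest first]: 76 @ $11.45 + 116 @ $7.95 = $1,792.40
Feb 15, 213 sold [LIFO — newest first]: 86 @ $8.25 + 127 @ $7.95 = $1,719.15
Total COGS = $1,792.40 + $1,719.15 = $3,511.55
Ending inventory: 84 @ $7.95 + 292 @ $9.15 = $3,339.60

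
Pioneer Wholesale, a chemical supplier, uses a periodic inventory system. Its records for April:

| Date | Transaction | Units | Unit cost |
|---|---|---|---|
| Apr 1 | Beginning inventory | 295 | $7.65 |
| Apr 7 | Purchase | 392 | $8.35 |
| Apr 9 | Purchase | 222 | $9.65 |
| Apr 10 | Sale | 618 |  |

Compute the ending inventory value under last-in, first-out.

Ending inventory = $2,226.15

Apr 10, 618 sold [LIFO — newest first]: 222 @ $9.65 + 392 @ $8.35 + 4 @ $7.65 = $5,446.10
Ending inventory: 291 @ $7.65 = $2,226.15
Check: goods available $7,672.25 = COGS $5,446.10 + ending $2,226.15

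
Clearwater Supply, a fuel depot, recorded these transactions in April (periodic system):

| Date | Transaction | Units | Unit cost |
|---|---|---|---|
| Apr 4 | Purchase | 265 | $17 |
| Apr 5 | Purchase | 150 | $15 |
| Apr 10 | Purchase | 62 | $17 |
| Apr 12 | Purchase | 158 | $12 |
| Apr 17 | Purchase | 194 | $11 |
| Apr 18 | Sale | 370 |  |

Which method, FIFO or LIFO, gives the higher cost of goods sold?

FIFO

FIFO COGS: 265 @ $17 + 105 @ $15 = $6,080
LIFO COGS: 194 @ $11 + 158 @ $12 + 18 @ $17 = $4,336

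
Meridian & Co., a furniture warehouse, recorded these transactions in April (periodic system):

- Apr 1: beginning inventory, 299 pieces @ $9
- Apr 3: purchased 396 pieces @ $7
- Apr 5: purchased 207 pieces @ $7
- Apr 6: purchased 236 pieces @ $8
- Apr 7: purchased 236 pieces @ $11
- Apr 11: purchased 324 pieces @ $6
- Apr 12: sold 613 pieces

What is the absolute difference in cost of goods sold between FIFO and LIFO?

$75

FIFO COGS: 299 @ $9 + 314 @ $7 = $4,889
LIFO COGS: 324 @ $6 + 236 @ $11 + 53 @ $8 = $4,964
Difference = |$4,889 − $4,964| = $75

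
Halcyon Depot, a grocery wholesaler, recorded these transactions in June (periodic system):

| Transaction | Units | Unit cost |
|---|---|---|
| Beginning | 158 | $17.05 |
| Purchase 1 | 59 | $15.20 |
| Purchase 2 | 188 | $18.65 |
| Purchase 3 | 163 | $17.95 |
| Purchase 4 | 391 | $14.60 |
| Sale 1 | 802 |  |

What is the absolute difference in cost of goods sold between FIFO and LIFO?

FIFO COGS: 158 @ $17.05 + 59 @ $15.20 + 188 @ $18.65 + 163 @ $17.95 + 234 @ $14.60 = $13,439.15
LIFO COGS: 391 @ $14.60 + 163 @ $17.95 + 188 @ $18.65 + 59 @ $15.20 + 1 @ $17.05 = $13,054.50
Difference = |$13,439.15 − $13,054.50| = $384.65

$384.65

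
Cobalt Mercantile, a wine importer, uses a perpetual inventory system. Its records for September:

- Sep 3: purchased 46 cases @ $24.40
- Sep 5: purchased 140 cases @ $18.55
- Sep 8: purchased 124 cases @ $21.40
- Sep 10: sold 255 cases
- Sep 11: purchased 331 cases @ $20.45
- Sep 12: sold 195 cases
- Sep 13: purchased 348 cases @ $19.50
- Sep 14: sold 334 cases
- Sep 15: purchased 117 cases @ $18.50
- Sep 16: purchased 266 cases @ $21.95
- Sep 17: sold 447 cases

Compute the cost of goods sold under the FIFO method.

COGS = $24,836.20

Sep 10, 255 sold [FIFO — oldest first]: 46 @ $24.40 + 140 @ $18.55 + 69 @ $21.40 = $5,196.00
Sep 12, 195 sold [FIFO — oldest first]: 55 @ $21.40 + 140 @ $20.45 = $4,040.00
Sep 14, 334 sold [FIFO — oldest first]: 191 @ $20.45 + 143 @ $19.50 = $6,694.45
Sep 17, 447 sold [FIFO — oldest first]: 205 @ $19.50 + 117 @ $18.50 + 125 @ $21.95 = $8,905.75
Total COGS = $5,196.00 + $4,040.00 + $6,694.45 + $8,905.75 = $24,836.20
Ending inventory: 141 @ $21.95 = $3,094.95
Check: goods available $27,931.15 = COGS $24,836.20 + ending $3,094.95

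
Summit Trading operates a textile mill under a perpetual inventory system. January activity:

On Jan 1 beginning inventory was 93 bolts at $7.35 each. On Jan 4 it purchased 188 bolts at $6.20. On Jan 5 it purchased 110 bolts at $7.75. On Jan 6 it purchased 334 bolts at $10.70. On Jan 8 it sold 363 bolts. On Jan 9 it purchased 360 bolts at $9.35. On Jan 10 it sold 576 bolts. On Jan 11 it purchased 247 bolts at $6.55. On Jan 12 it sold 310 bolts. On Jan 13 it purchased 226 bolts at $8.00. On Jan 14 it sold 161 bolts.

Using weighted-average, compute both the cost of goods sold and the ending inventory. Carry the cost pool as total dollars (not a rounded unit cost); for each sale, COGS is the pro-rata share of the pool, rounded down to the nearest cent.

COGS = $11,904.72; ending inventory = $1,162.58

After Jan 1: 93 on hand, pool $683.55 (≈ $7.3500 each)
After Jan 4: 281 on hand, pool $1,849.15 (≈ $6.5806 each)
After Jan 5: 391 on hand, pool $2,701.65 (≈ $6.9096 each)
After Jan 6: 725 on hand, pool $6,275.45 (≈ $8.6558 each)
Jan 8, sell 363: 363/725 × $6,275.45 → $3,142.05
After Jan 9: 722 on hand, pool $6,499.40 (≈ $9.0019 each)
Jan 10, sell 576: 576/722 × $6,499.40 → $5,185.11
After Jan 11: 393 on hand, pool $2,932.14 (≈ $7.4609 each)
Jan 12, sell 310: 310/393 × $2,932.14 → $2,312.88
After Jan 13: 309 on hand, pool $2,427.26 (≈ $7.8552 each)
Jan 14, sell 161: 161/309 × $2,427.26 → $1,264.68
Total COGS = $3,142.05 + $5,185.11 + $2,312.88 + $1,264.68 = $11,904.72
Ending inventory (cost pool remaining) = $1,162.58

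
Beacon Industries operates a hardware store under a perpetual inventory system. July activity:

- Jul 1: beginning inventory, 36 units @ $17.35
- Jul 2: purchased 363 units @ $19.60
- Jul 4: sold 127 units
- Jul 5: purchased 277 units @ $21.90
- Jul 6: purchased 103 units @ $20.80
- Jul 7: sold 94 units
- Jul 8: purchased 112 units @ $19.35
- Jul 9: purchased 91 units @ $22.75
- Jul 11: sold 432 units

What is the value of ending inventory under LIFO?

Jul 4, 127 sold [LIFO — newest first]: 127 @ $19.60 = $2,489.20
Jul 7, 94 sold [LIFO — newest first]: 94 @ $20.80 = $1,955.20
Jul 11, 432 sold [LIFO — newest first]: 91 @ $22.75 + 112 @ $19.35 + 9 @ $20.80 + 220 @ $21.90 = $9,242.65
Total COGS = $2,489.20 + $1,955.20 + $9,242.65 = $13,687.05
Ending inventory: 36 @ $17.35 + 236 @ $19.60 + 57 @ $21.90 = $6,498.50
Check: goods available $20,185.55 = COGS $13,687.05 + ending $6,498.50

Ending inventory = $6,498.50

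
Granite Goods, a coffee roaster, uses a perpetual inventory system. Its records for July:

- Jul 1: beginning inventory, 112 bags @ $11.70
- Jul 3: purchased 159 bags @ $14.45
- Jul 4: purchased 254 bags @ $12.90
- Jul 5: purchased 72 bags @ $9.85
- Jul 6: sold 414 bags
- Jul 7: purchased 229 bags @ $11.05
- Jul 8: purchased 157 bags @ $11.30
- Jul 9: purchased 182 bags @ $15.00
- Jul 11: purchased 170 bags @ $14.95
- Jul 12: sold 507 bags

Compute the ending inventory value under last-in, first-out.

Jul 6, 414 sold [LIFO — newest first]: 72 @ $9.85 + 254 @ $12.90 + 88 @ $14.45 = $5,257.40
Jul 12, 507 sold [LIFO — newest first]: 170 @ $14.95 + 182 @ $15.00 + 155 @ $11.30 = $7,023.00
Total COGS = $5,257.40 + $7,023.00 = $12,280.40
Ending inventory: 112 @ $11.70 + 71 @ $14.45 + 229 @ $11.05 + 2 @ $11.30 = $4,889.40

Ending inventory = $4,889.40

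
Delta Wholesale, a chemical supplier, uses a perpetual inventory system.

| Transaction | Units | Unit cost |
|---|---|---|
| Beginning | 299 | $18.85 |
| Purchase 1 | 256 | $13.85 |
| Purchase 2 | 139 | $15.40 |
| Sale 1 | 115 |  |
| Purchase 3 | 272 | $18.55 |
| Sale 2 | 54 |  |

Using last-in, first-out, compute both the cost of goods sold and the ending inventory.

Sale 1 (115) [LIFO — newest first]: 115 @ $15.40 = $1,771.00
Sale 2 (54) [LIFO — newest first]: 54 @ $18.55 = $1,001.70
Total COGS = $1,771.00 + $1,001.70 = $2,772.70
Ending inventory: 299 @ $18.85 + 256 @ $13.85 + 24 @ $15.40 + 218 @ $18.55 = $13,595.25
Check: goods available $16,367.95 = COGS $2,772.70 + ending $13,595.25

COGS = $2,772.70; ending inventory = $13,595.25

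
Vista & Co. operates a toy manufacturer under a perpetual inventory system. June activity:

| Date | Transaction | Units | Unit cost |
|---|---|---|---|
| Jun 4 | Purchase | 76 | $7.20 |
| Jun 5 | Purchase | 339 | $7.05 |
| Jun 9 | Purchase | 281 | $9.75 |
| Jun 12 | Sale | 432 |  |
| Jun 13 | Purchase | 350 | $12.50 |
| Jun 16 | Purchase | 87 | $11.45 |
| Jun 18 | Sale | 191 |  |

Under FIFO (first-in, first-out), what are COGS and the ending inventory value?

COGS = $4,965.15; ending inventory = $6,082.90

Jun 12, 432 sold [FIFO — oldest first]: 76 @ $7.20 + 339 @ $7.05 + 17 @ $9.75 = $3,102.90
Jun 18, 191 sold [FIFO — oldest first]: 191 @ $9.75 = $1,862.25
Total COGS = $3,102.90 + $1,862.25 = $4,965.15
Ending inventory: 73 @ $9.75 + 350 @ $12.50 + 87 @ $11.45 = $6,082.90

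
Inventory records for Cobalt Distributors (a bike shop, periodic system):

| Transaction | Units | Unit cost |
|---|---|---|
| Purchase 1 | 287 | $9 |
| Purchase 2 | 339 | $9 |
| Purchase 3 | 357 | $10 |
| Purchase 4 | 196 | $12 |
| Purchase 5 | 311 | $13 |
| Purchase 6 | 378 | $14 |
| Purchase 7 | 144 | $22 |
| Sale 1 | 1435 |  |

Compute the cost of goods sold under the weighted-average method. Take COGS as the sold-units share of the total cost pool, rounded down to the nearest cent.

COGS = $17,159.37

Sale 1, sell 1435: 1435/2012 × $24,059.00 → $17,159.37
Ending inventory (cost pool remaining) = $6,899.63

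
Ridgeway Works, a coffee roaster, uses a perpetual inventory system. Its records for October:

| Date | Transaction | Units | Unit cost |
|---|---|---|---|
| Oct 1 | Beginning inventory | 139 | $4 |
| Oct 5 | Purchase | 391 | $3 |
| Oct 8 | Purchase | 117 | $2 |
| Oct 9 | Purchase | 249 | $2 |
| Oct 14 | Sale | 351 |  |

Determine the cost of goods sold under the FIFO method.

COGS = $1,192

Oct 14, 351 sold [FIFO — oldest first]: 139 @ $4 + 212 @ $3 = $1,192
Ending inventory: 179 @ $3 + 117 @ $2 + 249 @ $2 = $1,269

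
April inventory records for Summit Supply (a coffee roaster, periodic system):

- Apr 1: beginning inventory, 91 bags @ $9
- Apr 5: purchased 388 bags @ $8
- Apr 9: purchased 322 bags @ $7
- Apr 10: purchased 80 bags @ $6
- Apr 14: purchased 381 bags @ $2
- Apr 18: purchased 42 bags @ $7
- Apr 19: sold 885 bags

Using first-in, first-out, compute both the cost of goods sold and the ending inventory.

COGS = $6,665; ending inventory = $1,048

Apr 19, 885 sold [FIFO — oldest first]: 91 @ $9 + 388 @ $8 + 322 @ $7 + 80 @ $6 + 4 @ $2 = $6,665
Ending inventory: 377 @ $2 + 42 @ $7 = $1,048
Check: goods available $7,713 = COGS $6,665 + ending $1,048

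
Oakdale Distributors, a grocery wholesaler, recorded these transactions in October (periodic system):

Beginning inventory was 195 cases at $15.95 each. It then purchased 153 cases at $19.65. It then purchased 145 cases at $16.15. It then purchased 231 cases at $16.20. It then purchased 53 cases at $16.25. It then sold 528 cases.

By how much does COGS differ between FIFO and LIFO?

FIFO COGS: 195 @ $15.95 + 153 @ $19.65 + 145 @ $16.15 + 35 @ $16.20 = $9,025.45
LIFO COGS: 53 @ $16.25 + 231 @ $16.20 + 145 @ $16.15 + 99 @ $19.65 = $8,890.55
Difference = |$9,025.45 − $8,890.55| = $134.90

$134.90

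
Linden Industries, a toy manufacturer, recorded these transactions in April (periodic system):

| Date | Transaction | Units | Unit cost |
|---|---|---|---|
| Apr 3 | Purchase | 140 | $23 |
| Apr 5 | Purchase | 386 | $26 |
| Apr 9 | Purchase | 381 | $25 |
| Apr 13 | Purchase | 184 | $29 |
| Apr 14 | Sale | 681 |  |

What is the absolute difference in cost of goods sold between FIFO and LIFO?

$746

FIFO COGS: 140 @ $23 + 386 @ $26 + 155 @ $25 = $17,131
LIFO COGS: 184 @ $29 + 381 @ $25 + 116 @ $26 = $17,877
Difference = |$17,131 − $17,877| = $746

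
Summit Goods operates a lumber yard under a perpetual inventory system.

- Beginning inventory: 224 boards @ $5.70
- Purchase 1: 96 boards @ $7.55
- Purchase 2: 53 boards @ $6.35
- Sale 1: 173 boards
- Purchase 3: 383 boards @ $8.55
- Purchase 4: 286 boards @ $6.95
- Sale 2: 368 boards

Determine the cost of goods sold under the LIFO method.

Sale 1 (173) [LIFO — newest first]: 53 @ $6.35 + 96 @ $7.55 + 24 @ $5.70 = $1,198.15
Sale 2 (368) [LIFO — newest first]: 286 @ $6.95 + 82 @ $8.55 = $2,688.80
Total COGS = $1,198.15 + $2,688.80 = $3,886.95
Ending inventory: 200 @ $5.70 + 301 @ $8.55 = $3,713.55

COGS = $3,886.95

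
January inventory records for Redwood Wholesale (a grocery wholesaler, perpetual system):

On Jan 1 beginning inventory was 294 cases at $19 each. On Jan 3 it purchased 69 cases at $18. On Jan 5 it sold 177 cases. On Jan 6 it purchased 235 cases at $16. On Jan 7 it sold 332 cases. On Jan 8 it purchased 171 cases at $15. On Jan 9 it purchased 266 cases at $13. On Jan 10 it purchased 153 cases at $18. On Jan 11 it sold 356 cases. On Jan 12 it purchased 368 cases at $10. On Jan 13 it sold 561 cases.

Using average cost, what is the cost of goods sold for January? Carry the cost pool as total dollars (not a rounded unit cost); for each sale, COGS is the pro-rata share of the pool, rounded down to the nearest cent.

COGS = $21,429.84

After Jan 1: 294 on hand, pool $5,586.00 (≈ $19.0000 each)
After Jan 3: 363 on hand, pool $6,828.00 (≈ $18.8099 each)
Jan 5, sell 177: 177/363 × $6,828.00 → $3,329.35
After Jan 6: 421 on hand, pool $7,258.65 (≈ $17.2414 each)
Jan 7, sell 332: 332/421 × $7,258.65 → $5,724.16
After Jan 8: 260 on hand, pool $4,099.49 (≈ $15.7673 each)
After Jan 9: 526 on hand, pool $7,557.49 (≈ $14.3679 each)
After Jan 10: 679 on hand, pool $10,311.49 (≈ $15.1863 each)
Jan 11, sell 356: 356/679 × $10,311.49 → $5,406.31
After Jan 12: 691 on hand, pool $8,585.18 (≈ $12.4243 each)
Jan 13, sell 561: 561/691 × $8,585.18 → $6,970.02
Total COGS = $3,329.35 + $5,724.16 + $5,406.31 + $6,970.02 = $21,429.84
Ending inventory (cost pool remaining) = $1,615.16
Check: goods available $23,045.00 = COGS $21,429.84 + ending $1,615.16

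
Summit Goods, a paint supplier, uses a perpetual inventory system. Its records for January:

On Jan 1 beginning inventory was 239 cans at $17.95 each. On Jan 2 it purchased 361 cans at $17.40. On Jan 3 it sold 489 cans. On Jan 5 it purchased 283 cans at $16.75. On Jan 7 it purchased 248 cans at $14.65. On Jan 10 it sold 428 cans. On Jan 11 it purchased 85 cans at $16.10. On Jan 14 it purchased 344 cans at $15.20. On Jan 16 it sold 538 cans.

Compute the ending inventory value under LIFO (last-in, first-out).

Ending inventory = $1,884.75

Jan 3, 489 sold [LIFO — newest first]: 361 @ $17.40 + 128 @ $17.95 = $8,579.00
Jan 10, 428 sold [LIFO — newest first]: 248 @ $14.65 + 180 @ $16.75 = $6,648.20
Jan 16, 538 sold [LIFO — newest first]: 344 @ $15.20 + 85 @ $16.10 + 103 @ $16.75 + 6 @ $17.95 = $8,430.25
Total COGS = $8,579.00 + $6,648.20 + $8,430.25 = $23,657.45
Ending inventory: 105 @ $17.95 = $1,884.75
Check: goods available $25,542.20 = COGS $23,657.45 + ending $1,884.75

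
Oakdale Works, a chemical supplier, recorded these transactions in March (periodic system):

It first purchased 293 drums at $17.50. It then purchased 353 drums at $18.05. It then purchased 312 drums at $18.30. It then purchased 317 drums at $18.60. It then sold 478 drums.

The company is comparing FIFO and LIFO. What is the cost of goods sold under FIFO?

COGS = $8,466.75

FIFO COGS: 293 @ $17.50 + 185 @ $18.05 = $8,466.75
LIFO COGS: 317 @ $18.60 + 161 @ $18.30 = $8,842.50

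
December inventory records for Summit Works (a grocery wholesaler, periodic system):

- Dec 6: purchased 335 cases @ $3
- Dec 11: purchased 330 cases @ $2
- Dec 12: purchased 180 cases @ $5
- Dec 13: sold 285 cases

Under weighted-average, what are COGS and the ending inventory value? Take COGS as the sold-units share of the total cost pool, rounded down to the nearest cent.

COGS = $865.11; ending inventory = $1,699.89

Dec 13, sell 285: 285/845 × $2,565.00 → $865.11
Ending inventory (cost pool remaining) = $1,699.89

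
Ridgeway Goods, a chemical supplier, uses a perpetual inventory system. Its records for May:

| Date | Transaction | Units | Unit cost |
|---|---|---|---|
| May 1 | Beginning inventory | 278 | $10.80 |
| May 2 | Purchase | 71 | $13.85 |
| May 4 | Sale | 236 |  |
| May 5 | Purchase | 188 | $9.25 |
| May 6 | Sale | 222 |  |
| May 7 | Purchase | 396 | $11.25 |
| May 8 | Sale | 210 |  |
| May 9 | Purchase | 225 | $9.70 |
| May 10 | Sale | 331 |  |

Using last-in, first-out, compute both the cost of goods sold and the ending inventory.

COGS = $10,609.05; ending inventory = $1,753.20

May 4, 236 sold [LIFO — newest first]: 71 @ $13.85 + 165 @ $10.80 = $2,765.35
May 6, 222 sold [LIFO — newest first]: 188 @ $9.25 + 34 @ $10.80 = $2,106.20
May 8, 210 sold [LIFO — newest first]: 210 @ $11.25 = $2,362.50
May 10, 331 sold [LIFO — newest first]: 225 @ $9.70 + 106 @ $11.25 = $3,375.00
Total COGS = $2,765.35 + $2,106.20 + $2,362.50 + $3,375.00 = $10,609.05
Ending inventory: 79 @ $10.80 + 80 @ $11.25 = $1,753.20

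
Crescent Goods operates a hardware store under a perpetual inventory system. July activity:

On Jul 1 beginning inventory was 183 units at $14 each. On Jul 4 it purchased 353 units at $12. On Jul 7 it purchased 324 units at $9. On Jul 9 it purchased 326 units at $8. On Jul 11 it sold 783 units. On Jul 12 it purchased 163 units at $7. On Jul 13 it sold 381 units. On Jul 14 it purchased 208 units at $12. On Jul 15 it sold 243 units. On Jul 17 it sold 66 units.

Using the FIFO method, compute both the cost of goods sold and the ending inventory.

Jul 11, 783 sold [FIFO — oldest first]: 183 @ $14 + 353 @ $12 + 247 @ $9 = $9,021
Jul 13, 381 sold [FIFO — oldest first]: 77 @ $9 + 304 @ $8 = $3,125
Jul 15, 243 sold [FIFO — oldest first]: 22 @ $8 + 163 @ $7 + 58 @ $12 = $2,013
Jul 17, 66 sold [FIFO — oldest first]: 66 @ $12 = $792
Total COGS = $9,021 + $3,125 + $2,013 + $792 = $14,951
Ending inventory: 84 @ $12 = $1,008

COGS = $14,951; ending inventory = $1,008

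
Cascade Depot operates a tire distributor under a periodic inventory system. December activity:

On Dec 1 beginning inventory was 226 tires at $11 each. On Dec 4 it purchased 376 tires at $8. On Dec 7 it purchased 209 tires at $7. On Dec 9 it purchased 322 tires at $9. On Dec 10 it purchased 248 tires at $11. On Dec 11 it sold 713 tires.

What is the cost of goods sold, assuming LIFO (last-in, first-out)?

Dec 11, 713 sold [LIFO — newest first]: 248 @ $11 + 322 @ $9 + 143 @ $7 = $6,627
Ending inventory: 226 @ $11 + 376 @ $8 + 66 @ $7 = $5,956
Check: goods available $12,583 = COGS $6,627 + ending $5,956

COGS = $6,627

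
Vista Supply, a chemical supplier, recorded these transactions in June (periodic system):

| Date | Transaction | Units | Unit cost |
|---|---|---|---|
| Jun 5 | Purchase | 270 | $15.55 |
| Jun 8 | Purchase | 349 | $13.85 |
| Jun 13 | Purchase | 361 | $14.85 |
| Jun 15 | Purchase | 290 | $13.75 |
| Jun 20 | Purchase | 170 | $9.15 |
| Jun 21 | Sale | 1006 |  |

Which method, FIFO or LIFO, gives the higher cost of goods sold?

FIFO COGS: 270 @ $15.55 + 349 @ $13.85 + 361 @ $14.85 + 26 @ $13.75 = $14,750.50
LIFO COGS: 170 @ $9.15 + 290 @ $13.75 + 361 @ $14.85 + 185 @ $13.85 = $13,466.10

FIFO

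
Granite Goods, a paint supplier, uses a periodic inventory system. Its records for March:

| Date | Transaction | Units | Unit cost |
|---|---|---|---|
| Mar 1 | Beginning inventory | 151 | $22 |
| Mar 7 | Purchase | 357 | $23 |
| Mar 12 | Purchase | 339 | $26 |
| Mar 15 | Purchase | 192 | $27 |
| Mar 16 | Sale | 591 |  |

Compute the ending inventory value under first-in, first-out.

Ending inventory = $11,840

Mar 16, 591 sold [FIFO — oldest first]: 151 @ $22 + 357 @ $23 + 83 @ $26 = $13,691
Ending inventory: 256 @ $26 + 192 @ $27 = $11,840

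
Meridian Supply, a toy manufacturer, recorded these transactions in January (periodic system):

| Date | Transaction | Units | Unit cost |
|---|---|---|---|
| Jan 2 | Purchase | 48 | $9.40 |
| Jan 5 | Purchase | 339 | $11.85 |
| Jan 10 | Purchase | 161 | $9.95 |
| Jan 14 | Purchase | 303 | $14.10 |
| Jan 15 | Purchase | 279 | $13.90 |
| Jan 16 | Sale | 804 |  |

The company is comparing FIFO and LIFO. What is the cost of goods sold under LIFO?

COGS = $10,475.20

FIFO COGS: 48 @ $9.40 + 339 @ $11.85 + 161 @ $9.95 + 256 @ $14.10 = $9,679.90
LIFO COGS: 279 @ $13.90 + 303 @ $14.10 + 161 @ $9.95 + 61 @ $11.85 = $10,475.20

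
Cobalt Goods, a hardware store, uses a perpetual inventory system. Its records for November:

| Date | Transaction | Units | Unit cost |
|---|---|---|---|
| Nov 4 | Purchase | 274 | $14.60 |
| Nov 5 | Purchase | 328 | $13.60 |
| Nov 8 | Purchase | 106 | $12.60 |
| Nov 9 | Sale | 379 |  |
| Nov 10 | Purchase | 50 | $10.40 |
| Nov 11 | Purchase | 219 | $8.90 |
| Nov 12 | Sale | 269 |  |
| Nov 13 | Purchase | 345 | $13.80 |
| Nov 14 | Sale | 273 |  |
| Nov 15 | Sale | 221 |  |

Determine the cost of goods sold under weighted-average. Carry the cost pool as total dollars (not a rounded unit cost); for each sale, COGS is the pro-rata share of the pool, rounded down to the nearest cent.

COGS = $14,723.74

After Nov 4: 274 on hand, pool $4,000.40 (≈ $14.6000 each)
After Nov 5: 602 on hand, pool $8,461.20 (≈ $14.0551 each)
After Nov 8: 708 on hand, pool $9,796.80 (≈ $13.8373 each)
Nov 9, sell 379: 379/708 × $9,796.80 → $5,244.33
After Nov 10: 379 on hand, pool $5,072.47 (≈ $13.3838 each)
After Nov 11: 598 on hand, pool $7,021.57 (≈ $11.7418 each)
Nov 12, sell 269: 269/598 × $7,021.57 → $3,158.53
After Nov 13: 674 on hand, pool $8,624.04 (≈ $12.7953 each)
Nov 14, sell 273: 273/674 × $8,624.04 → $3,493.12
Nov 15, sell 221: 221/401 × $5,130.92 → $2,827.76
Total COGS = $5,244.33 + $3,158.53 + $3,493.12 + $2,827.76 = $14,723.74
Ending inventory (cost pool remaining) = $2,303.16
Check: goods available $17,026.90 = COGS $14,723.74 + ending $2,303.16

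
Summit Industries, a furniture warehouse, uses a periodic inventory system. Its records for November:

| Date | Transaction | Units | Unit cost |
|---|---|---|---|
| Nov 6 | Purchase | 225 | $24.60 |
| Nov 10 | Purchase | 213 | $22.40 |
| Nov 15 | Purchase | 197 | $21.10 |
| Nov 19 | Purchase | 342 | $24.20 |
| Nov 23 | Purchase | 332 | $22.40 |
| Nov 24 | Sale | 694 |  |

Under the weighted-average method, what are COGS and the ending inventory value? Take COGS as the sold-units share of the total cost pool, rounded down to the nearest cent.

COGS = $15,998.63; ending inventory = $14,177.47

Nov 24, sell 694: 694/1309 × $30,176.10 → $15,998.63
Ending inventory (cost pool remaining) = $14,177.47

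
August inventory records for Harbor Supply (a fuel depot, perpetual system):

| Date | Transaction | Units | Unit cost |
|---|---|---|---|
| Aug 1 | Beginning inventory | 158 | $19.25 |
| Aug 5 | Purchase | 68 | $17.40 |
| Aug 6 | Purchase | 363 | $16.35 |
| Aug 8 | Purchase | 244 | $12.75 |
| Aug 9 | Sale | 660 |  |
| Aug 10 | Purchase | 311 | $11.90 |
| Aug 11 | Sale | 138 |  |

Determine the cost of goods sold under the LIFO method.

COGS = $11,610.45

Aug 9, 660 sold [LIFO — newest first]: 244 @ $12.75 + 363 @ $16.35 + 53 @ $17.40 = $9,968.25
Aug 11, 138 sold [LIFO — newest first]: 138 @ $11.90 = $1,642.20
Total COGS = $9,968.25 + $1,642.20 = $11,610.45
Ending inventory: 158 @ $19.25 + 15 @ $17.40 + 173 @ $11.90 = $5,361.20
Check: goods available $16,971.65 = COGS $11,610.45 + ending $5,361.20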